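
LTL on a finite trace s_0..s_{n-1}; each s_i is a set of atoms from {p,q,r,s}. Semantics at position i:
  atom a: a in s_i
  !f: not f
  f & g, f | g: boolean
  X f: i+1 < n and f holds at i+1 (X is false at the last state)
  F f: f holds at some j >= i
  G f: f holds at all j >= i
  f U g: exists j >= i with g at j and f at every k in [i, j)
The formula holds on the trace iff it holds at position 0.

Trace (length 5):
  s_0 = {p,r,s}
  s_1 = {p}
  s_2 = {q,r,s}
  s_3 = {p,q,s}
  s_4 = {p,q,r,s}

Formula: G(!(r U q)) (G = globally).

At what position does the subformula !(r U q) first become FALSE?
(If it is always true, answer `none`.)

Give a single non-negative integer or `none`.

Answer: 2

Derivation:
s_0={p,r,s}: !(r U q)=True (r U q)=False r=True q=False
s_1={p}: !(r U q)=True (r U q)=False r=False q=False
s_2={q,r,s}: !(r U q)=False (r U q)=True r=True q=True
s_3={p,q,s}: !(r U q)=False (r U q)=True r=False q=True
s_4={p,q,r,s}: !(r U q)=False (r U q)=True r=True q=True
G(!(r U q)) holds globally = False
First violation at position 2.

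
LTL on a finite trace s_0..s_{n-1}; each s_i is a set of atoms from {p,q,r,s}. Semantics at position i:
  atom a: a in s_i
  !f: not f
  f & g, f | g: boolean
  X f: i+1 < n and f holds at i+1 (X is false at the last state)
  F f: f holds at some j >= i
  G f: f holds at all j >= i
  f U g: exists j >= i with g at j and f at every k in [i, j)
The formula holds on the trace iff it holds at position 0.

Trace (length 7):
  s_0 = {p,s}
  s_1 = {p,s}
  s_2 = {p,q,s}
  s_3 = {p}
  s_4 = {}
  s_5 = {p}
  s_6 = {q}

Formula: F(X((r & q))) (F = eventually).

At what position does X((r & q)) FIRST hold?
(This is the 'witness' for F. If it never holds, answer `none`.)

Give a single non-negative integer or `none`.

s_0={p,s}: X((r & q))=False (r & q)=False r=False q=False
s_1={p,s}: X((r & q))=False (r & q)=False r=False q=False
s_2={p,q,s}: X((r & q))=False (r & q)=False r=False q=True
s_3={p}: X((r & q))=False (r & q)=False r=False q=False
s_4={}: X((r & q))=False (r & q)=False r=False q=False
s_5={p}: X((r & q))=False (r & q)=False r=False q=False
s_6={q}: X((r & q))=False (r & q)=False r=False q=True
F(X((r & q))) does not hold (no witness exists).

Answer: none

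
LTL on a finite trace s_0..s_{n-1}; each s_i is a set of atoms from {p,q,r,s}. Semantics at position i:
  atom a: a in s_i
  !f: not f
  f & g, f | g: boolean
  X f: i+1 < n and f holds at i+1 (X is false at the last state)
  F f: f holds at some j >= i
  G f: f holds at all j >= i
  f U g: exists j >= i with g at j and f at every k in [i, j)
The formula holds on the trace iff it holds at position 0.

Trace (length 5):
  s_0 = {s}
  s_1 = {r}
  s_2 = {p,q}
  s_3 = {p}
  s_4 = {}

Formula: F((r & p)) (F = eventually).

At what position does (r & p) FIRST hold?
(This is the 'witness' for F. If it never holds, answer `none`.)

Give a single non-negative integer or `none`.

Answer: none

Derivation:
s_0={s}: (r & p)=False r=False p=False
s_1={r}: (r & p)=False r=True p=False
s_2={p,q}: (r & p)=False r=False p=True
s_3={p}: (r & p)=False r=False p=True
s_4={}: (r & p)=False r=False p=False
F((r & p)) does not hold (no witness exists).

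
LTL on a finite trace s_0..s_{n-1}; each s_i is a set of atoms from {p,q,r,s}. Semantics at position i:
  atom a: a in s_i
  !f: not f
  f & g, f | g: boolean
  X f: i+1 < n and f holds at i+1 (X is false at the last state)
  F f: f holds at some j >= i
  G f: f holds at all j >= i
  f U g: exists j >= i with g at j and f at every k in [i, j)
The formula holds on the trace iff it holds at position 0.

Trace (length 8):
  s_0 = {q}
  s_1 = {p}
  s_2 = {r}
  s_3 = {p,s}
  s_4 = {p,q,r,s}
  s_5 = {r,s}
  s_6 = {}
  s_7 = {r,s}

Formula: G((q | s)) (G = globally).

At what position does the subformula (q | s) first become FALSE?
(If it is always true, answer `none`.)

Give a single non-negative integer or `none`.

Answer: 1

Derivation:
s_0={q}: (q | s)=True q=True s=False
s_1={p}: (q | s)=False q=False s=False
s_2={r}: (q | s)=False q=False s=False
s_3={p,s}: (q | s)=True q=False s=True
s_4={p,q,r,s}: (q | s)=True q=True s=True
s_5={r,s}: (q | s)=True q=False s=True
s_6={}: (q | s)=False q=False s=False
s_7={r,s}: (q | s)=True q=False s=True
G((q | s)) holds globally = False
First violation at position 1.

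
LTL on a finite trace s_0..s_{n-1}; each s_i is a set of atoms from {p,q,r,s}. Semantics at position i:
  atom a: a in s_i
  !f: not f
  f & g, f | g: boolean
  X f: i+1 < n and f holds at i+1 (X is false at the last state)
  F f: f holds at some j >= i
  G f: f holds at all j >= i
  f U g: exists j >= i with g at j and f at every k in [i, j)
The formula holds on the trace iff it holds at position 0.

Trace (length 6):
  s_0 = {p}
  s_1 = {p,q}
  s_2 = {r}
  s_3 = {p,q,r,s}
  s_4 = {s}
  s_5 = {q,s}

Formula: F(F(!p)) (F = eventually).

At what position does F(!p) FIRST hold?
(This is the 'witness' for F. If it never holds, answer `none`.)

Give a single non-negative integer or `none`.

Answer: 0

Derivation:
s_0={p}: F(!p)=True !p=False p=True
s_1={p,q}: F(!p)=True !p=False p=True
s_2={r}: F(!p)=True !p=True p=False
s_3={p,q,r,s}: F(!p)=True !p=False p=True
s_4={s}: F(!p)=True !p=True p=False
s_5={q,s}: F(!p)=True !p=True p=False
F(F(!p)) holds; first witness at position 0.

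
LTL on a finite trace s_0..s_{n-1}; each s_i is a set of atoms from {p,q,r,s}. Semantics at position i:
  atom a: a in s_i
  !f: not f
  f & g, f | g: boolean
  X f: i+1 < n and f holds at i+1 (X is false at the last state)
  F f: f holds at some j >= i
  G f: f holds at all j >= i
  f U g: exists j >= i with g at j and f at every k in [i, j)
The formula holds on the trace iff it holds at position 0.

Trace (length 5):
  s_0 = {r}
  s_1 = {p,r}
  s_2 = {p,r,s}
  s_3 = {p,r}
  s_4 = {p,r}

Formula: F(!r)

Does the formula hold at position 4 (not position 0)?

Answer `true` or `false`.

s_0={r}: F(!r)=False !r=False r=True
s_1={p,r}: F(!r)=False !r=False r=True
s_2={p,r,s}: F(!r)=False !r=False r=True
s_3={p,r}: F(!r)=False !r=False r=True
s_4={p,r}: F(!r)=False !r=False r=True
Evaluating at position 4: result = False

Answer: false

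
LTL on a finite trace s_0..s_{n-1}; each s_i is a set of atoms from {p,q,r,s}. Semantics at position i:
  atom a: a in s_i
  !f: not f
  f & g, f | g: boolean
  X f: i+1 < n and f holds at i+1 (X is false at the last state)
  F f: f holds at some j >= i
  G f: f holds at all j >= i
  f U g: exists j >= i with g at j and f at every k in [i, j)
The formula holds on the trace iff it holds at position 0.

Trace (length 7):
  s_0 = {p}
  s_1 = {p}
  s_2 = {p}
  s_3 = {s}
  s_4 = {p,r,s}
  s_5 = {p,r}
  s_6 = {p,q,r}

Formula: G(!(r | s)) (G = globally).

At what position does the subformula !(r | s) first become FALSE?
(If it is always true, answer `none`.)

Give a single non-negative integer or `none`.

Answer: 3

Derivation:
s_0={p}: !(r | s)=True (r | s)=False r=False s=False
s_1={p}: !(r | s)=True (r | s)=False r=False s=False
s_2={p}: !(r | s)=True (r | s)=False r=False s=False
s_3={s}: !(r | s)=False (r | s)=True r=False s=True
s_4={p,r,s}: !(r | s)=False (r | s)=True r=True s=True
s_5={p,r}: !(r | s)=False (r | s)=True r=True s=False
s_6={p,q,r}: !(r | s)=False (r | s)=True r=True s=False
G(!(r | s)) holds globally = False
First violation at position 3.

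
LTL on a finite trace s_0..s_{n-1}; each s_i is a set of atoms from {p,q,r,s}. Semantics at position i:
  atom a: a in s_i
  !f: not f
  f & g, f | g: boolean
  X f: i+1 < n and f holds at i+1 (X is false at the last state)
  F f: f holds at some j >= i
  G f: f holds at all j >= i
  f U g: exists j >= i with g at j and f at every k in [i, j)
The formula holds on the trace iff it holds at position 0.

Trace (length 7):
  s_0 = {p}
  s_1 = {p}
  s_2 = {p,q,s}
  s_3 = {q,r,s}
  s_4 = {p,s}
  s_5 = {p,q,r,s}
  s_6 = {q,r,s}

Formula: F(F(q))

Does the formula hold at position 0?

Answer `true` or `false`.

s_0={p}: F(F(q))=True F(q)=True q=False
s_1={p}: F(F(q))=True F(q)=True q=False
s_2={p,q,s}: F(F(q))=True F(q)=True q=True
s_3={q,r,s}: F(F(q))=True F(q)=True q=True
s_4={p,s}: F(F(q))=True F(q)=True q=False
s_5={p,q,r,s}: F(F(q))=True F(q)=True q=True
s_6={q,r,s}: F(F(q))=True F(q)=True q=True

Answer: true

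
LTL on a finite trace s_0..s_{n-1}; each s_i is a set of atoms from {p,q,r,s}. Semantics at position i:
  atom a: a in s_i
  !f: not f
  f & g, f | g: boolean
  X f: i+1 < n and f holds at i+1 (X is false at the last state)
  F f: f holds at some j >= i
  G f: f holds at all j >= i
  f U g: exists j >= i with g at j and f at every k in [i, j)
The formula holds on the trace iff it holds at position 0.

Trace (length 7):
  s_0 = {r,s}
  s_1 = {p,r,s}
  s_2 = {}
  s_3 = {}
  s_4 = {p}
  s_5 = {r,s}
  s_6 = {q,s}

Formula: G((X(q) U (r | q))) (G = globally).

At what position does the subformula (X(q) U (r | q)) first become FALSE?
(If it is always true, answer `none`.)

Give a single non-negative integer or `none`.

Answer: 2

Derivation:
s_0={r,s}: (X(q) U (r | q))=True X(q)=False q=False (r | q)=True r=True
s_1={p,r,s}: (X(q) U (r | q))=True X(q)=False q=False (r | q)=True r=True
s_2={}: (X(q) U (r | q))=False X(q)=False q=False (r | q)=False r=False
s_3={}: (X(q) U (r | q))=False X(q)=False q=False (r | q)=False r=False
s_4={p}: (X(q) U (r | q))=False X(q)=False q=False (r | q)=False r=False
s_5={r,s}: (X(q) U (r | q))=True X(q)=True q=False (r | q)=True r=True
s_6={q,s}: (X(q) U (r | q))=True X(q)=False q=True (r | q)=True r=False
G((X(q) U (r | q))) holds globally = False
First violation at position 2.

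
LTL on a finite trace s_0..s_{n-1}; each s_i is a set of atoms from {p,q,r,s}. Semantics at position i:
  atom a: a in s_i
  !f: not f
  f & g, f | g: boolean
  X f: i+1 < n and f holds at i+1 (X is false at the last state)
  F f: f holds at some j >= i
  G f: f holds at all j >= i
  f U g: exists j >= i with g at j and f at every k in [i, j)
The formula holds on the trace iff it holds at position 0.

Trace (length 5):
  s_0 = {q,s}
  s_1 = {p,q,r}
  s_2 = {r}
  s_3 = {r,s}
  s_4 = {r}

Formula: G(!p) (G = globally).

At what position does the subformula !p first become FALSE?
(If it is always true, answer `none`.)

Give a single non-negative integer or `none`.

s_0={q,s}: !p=True p=False
s_1={p,q,r}: !p=False p=True
s_2={r}: !p=True p=False
s_3={r,s}: !p=True p=False
s_4={r}: !p=True p=False
G(!p) holds globally = False
First violation at position 1.

Answer: 1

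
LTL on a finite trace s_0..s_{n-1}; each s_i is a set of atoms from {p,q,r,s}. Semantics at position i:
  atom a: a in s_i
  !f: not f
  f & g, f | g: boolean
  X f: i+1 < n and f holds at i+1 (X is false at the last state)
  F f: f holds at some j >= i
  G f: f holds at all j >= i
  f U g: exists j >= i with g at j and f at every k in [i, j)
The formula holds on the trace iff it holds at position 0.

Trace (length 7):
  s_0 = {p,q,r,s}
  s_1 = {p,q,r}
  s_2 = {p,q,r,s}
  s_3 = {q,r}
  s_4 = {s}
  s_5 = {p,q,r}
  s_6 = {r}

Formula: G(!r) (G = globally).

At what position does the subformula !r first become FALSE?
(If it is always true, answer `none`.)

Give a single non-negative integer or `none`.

s_0={p,q,r,s}: !r=False r=True
s_1={p,q,r}: !r=False r=True
s_2={p,q,r,s}: !r=False r=True
s_3={q,r}: !r=False r=True
s_4={s}: !r=True r=False
s_5={p,q,r}: !r=False r=True
s_6={r}: !r=False r=True
G(!r) holds globally = False
First violation at position 0.

Answer: 0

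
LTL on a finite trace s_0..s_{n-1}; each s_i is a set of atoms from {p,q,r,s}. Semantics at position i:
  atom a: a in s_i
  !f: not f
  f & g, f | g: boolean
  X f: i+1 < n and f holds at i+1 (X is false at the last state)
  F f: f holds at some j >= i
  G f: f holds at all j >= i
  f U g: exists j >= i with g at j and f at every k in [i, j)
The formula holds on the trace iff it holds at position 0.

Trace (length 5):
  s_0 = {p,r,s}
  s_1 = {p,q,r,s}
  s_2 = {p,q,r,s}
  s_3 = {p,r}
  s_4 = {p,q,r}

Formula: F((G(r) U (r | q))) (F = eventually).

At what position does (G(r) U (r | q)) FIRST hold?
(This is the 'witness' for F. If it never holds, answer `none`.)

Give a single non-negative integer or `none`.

Answer: 0

Derivation:
s_0={p,r,s}: (G(r) U (r | q))=True G(r)=True r=True (r | q)=True q=False
s_1={p,q,r,s}: (G(r) U (r | q))=True G(r)=True r=True (r | q)=True q=True
s_2={p,q,r,s}: (G(r) U (r | q))=True G(r)=True r=True (r | q)=True q=True
s_3={p,r}: (G(r) U (r | q))=True G(r)=True r=True (r | q)=True q=False
s_4={p,q,r}: (G(r) U (r | q))=True G(r)=True r=True (r | q)=True q=True
F((G(r) U (r | q))) holds; first witness at position 0.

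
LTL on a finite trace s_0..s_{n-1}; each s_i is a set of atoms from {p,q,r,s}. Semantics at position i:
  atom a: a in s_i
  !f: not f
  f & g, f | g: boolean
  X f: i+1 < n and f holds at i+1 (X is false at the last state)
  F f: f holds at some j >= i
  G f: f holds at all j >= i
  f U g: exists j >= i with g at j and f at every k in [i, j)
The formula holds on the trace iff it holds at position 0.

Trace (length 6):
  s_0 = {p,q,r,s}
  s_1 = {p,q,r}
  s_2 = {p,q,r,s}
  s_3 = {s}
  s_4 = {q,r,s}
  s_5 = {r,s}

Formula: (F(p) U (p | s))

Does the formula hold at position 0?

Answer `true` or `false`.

Answer: true

Derivation:
s_0={p,q,r,s}: (F(p) U (p | s))=True F(p)=True p=True (p | s)=True s=True
s_1={p,q,r}: (F(p) U (p | s))=True F(p)=True p=True (p | s)=True s=False
s_2={p,q,r,s}: (F(p) U (p | s))=True F(p)=True p=True (p | s)=True s=True
s_3={s}: (F(p) U (p | s))=True F(p)=False p=False (p | s)=True s=True
s_4={q,r,s}: (F(p) U (p | s))=True F(p)=False p=False (p | s)=True s=True
s_5={r,s}: (F(p) U (p | s))=True F(p)=False p=False (p | s)=True s=True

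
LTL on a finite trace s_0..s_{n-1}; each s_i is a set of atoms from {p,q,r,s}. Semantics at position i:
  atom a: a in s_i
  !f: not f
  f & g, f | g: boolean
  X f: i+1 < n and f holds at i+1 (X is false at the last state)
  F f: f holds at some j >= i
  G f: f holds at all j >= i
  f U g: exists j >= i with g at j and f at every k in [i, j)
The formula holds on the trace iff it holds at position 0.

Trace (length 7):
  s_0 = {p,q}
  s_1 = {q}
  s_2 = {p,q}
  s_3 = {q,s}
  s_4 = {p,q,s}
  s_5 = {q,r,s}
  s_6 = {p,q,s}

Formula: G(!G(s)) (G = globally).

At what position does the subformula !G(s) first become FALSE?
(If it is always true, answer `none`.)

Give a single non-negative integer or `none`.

s_0={p,q}: !G(s)=True G(s)=False s=False
s_1={q}: !G(s)=True G(s)=False s=False
s_2={p,q}: !G(s)=True G(s)=False s=False
s_3={q,s}: !G(s)=False G(s)=True s=True
s_4={p,q,s}: !G(s)=False G(s)=True s=True
s_5={q,r,s}: !G(s)=False G(s)=True s=True
s_6={p,q,s}: !G(s)=False G(s)=True s=True
G(!G(s)) holds globally = False
First violation at position 3.

Answer: 3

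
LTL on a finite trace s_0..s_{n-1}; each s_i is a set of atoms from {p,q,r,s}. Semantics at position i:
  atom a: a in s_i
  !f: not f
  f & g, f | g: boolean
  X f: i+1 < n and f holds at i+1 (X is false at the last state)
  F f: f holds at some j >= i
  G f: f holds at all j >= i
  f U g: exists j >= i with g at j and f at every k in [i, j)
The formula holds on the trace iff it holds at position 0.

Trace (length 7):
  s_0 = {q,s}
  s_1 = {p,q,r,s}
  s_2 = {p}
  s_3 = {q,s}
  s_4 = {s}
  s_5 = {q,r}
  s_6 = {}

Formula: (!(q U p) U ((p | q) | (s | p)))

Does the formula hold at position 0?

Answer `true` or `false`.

s_0={q,s}: (!(q U p) U ((p | q) | (s | p)))=True !(q U p)=False (q U p)=True q=True p=False ((p | q) | (s | p))=True (p | q)=True (s | p)=True s=True
s_1={p,q,r,s}: (!(q U p) U ((p | q) | (s | p)))=True !(q U p)=False (q U p)=True q=True p=True ((p | q) | (s | p))=True (p | q)=True (s | p)=True s=True
s_2={p}: (!(q U p) U ((p | q) | (s | p)))=True !(q U p)=False (q U p)=True q=False p=True ((p | q) | (s | p))=True (p | q)=True (s | p)=True s=False
s_3={q,s}: (!(q U p) U ((p | q) | (s | p)))=True !(q U p)=True (q U p)=False q=True p=False ((p | q) | (s | p))=True (p | q)=True (s | p)=True s=True
s_4={s}: (!(q U p) U ((p | q) | (s | p)))=True !(q U p)=True (q U p)=False q=False p=False ((p | q) | (s | p))=True (p | q)=False (s | p)=True s=True
s_5={q,r}: (!(q U p) U ((p | q) | (s | p)))=True !(q U p)=True (q U p)=False q=True p=False ((p | q) | (s | p))=True (p | q)=True (s | p)=False s=False
s_6={}: (!(q U p) U ((p | q) | (s | p)))=False !(q U p)=True (q U p)=False q=False p=False ((p | q) | (s | p))=False (p | q)=False (s | p)=False s=False

Answer: true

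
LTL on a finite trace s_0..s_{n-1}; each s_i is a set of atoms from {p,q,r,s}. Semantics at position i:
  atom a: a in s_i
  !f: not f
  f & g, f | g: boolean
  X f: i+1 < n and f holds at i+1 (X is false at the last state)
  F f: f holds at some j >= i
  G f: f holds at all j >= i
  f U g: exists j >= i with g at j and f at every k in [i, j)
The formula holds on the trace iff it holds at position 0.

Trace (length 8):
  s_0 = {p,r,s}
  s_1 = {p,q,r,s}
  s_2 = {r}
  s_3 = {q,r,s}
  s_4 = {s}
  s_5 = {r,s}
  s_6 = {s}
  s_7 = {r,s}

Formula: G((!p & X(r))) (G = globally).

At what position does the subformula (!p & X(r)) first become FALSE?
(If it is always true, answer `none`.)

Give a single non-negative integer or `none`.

Answer: 0

Derivation:
s_0={p,r,s}: (!p & X(r))=False !p=False p=True X(r)=True r=True
s_1={p,q,r,s}: (!p & X(r))=False !p=False p=True X(r)=True r=True
s_2={r}: (!p & X(r))=True !p=True p=False X(r)=True r=True
s_3={q,r,s}: (!p & X(r))=False !p=True p=False X(r)=False r=True
s_4={s}: (!p & X(r))=True !p=True p=False X(r)=True r=False
s_5={r,s}: (!p & X(r))=False !p=True p=False X(r)=False r=True
s_6={s}: (!p & X(r))=True !p=True p=False X(r)=True r=False
s_7={r,s}: (!p & X(r))=False !p=True p=False X(r)=False r=True
G((!p & X(r))) holds globally = False
First violation at position 0.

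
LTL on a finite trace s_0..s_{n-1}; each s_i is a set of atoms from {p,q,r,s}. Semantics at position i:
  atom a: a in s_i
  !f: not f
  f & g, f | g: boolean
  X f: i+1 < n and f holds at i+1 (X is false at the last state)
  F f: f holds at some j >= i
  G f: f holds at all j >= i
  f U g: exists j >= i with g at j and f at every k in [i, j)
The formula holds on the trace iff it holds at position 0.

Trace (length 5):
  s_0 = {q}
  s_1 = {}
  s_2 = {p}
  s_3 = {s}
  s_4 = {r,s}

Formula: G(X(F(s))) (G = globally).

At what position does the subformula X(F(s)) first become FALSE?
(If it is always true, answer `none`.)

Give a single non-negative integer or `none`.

Answer: 4

Derivation:
s_0={q}: X(F(s))=True F(s)=True s=False
s_1={}: X(F(s))=True F(s)=True s=False
s_2={p}: X(F(s))=True F(s)=True s=False
s_3={s}: X(F(s))=True F(s)=True s=True
s_4={r,s}: X(F(s))=False F(s)=True s=True
G(X(F(s))) holds globally = False
First violation at position 4.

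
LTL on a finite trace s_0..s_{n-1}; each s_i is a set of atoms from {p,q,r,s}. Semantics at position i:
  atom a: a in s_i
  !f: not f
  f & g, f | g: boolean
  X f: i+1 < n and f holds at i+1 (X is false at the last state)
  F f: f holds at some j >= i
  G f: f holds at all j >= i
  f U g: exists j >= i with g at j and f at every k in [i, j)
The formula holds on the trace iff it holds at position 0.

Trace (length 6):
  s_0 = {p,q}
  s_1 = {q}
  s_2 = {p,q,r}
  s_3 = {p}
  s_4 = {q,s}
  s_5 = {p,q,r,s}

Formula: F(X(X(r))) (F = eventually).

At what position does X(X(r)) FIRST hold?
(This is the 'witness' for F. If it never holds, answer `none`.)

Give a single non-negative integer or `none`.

s_0={p,q}: X(X(r))=True X(r)=False r=False
s_1={q}: X(X(r))=False X(r)=True r=False
s_2={p,q,r}: X(X(r))=False X(r)=False r=True
s_3={p}: X(X(r))=True X(r)=False r=False
s_4={q,s}: X(X(r))=False X(r)=True r=False
s_5={p,q,r,s}: X(X(r))=False X(r)=False r=True
F(X(X(r))) holds; first witness at position 0.

Answer: 0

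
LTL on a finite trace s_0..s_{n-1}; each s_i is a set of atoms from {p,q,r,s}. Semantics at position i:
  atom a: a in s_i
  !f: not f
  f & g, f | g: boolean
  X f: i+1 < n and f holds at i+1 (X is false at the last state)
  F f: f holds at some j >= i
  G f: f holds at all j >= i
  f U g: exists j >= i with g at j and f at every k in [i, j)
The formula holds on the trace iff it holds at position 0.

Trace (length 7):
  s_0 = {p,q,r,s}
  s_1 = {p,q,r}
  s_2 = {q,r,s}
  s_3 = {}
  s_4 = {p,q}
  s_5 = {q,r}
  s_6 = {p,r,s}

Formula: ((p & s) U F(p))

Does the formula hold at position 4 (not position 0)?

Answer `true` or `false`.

s_0={p,q,r,s}: ((p & s) U F(p))=True (p & s)=True p=True s=True F(p)=True
s_1={p,q,r}: ((p & s) U F(p))=True (p & s)=False p=True s=False F(p)=True
s_2={q,r,s}: ((p & s) U F(p))=True (p & s)=False p=False s=True F(p)=True
s_3={}: ((p & s) U F(p))=True (p & s)=False p=False s=False F(p)=True
s_4={p,q}: ((p & s) U F(p))=True (p & s)=False p=True s=False F(p)=True
s_5={q,r}: ((p & s) U F(p))=True (p & s)=False p=False s=False F(p)=True
s_6={p,r,s}: ((p & s) U F(p))=True (p & s)=True p=True s=True F(p)=True
Evaluating at position 4: result = True

Answer: true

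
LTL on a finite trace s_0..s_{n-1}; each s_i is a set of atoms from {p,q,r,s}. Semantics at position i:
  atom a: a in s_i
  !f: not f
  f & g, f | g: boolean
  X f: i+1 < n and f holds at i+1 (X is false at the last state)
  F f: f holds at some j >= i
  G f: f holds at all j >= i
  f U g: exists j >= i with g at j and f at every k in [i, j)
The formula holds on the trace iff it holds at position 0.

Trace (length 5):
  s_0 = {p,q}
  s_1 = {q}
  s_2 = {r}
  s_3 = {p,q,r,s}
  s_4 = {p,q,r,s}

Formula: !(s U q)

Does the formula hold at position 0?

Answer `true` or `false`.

Answer: false

Derivation:
s_0={p,q}: !(s U q)=False (s U q)=True s=False q=True
s_1={q}: !(s U q)=False (s U q)=True s=False q=True
s_2={r}: !(s U q)=True (s U q)=False s=False q=False
s_3={p,q,r,s}: !(s U q)=False (s U q)=True s=True q=True
s_4={p,q,r,s}: !(s U q)=False (s U q)=True s=True q=True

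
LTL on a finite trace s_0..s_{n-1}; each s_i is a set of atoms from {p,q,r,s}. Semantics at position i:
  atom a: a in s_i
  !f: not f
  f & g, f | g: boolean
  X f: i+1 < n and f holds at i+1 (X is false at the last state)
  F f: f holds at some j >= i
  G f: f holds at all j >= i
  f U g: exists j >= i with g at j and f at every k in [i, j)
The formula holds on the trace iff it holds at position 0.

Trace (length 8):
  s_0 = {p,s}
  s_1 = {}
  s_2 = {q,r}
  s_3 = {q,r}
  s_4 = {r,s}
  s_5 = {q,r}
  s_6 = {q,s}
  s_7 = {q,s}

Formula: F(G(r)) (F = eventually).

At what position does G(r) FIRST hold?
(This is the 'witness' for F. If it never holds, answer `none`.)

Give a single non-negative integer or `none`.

s_0={p,s}: G(r)=False r=False
s_1={}: G(r)=False r=False
s_2={q,r}: G(r)=False r=True
s_3={q,r}: G(r)=False r=True
s_4={r,s}: G(r)=False r=True
s_5={q,r}: G(r)=False r=True
s_6={q,s}: G(r)=False r=False
s_7={q,s}: G(r)=False r=False
F(G(r)) does not hold (no witness exists).

Answer: none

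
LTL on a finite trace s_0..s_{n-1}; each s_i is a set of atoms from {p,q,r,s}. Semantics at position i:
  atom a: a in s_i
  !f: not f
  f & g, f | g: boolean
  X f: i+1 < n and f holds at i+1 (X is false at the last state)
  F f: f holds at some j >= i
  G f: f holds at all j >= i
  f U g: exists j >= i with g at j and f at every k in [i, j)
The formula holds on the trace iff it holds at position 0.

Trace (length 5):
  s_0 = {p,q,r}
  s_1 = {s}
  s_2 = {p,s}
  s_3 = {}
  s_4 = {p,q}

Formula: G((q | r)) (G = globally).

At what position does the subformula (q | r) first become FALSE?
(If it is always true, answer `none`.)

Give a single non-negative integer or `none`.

s_0={p,q,r}: (q | r)=True q=True r=True
s_1={s}: (q | r)=False q=False r=False
s_2={p,s}: (q | r)=False q=False r=False
s_3={}: (q | r)=False q=False r=False
s_4={p,q}: (q | r)=True q=True r=False
G((q | r)) holds globally = False
First violation at position 1.

Answer: 1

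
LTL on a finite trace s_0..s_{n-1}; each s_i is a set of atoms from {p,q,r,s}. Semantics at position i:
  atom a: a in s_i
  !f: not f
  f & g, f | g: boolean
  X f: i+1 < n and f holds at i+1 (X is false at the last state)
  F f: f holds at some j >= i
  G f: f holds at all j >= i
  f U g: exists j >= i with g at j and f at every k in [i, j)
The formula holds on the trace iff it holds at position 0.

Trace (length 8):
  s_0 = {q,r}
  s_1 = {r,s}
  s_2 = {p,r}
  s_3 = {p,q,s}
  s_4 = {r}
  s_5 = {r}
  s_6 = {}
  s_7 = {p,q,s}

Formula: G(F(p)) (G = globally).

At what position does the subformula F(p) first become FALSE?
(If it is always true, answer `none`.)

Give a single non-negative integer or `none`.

Answer: none

Derivation:
s_0={q,r}: F(p)=True p=False
s_1={r,s}: F(p)=True p=False
s_2={p,r}: F(p)=True p=True
s_3={p,q,s}: F(p)=True p=True
s_4={r}: F(p)=True p=False
s_5={r}: F(p)=True p=False
s_6={}: F(p)=True p=False
s_7={p,q,s}: F(p)=True p=True
G(F(p)) holds globally = True
No violation — formula holds at every position.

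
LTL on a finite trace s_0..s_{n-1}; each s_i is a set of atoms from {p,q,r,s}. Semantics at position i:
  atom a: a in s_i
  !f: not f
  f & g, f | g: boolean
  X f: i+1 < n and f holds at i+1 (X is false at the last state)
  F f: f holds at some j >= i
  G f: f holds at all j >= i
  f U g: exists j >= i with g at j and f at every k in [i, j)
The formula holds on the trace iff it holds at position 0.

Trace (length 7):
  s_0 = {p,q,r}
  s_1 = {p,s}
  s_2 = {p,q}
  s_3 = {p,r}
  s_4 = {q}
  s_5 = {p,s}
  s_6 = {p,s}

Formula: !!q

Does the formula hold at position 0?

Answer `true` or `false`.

Answer: true

Derivation:
s_0={p,q,r}: !!q=True !q=False q=True
s_1={p,s}: !!q=False !q=True q=False
s_2={p,q}: !!q=True !q=False q=True
s_3={p,r}: !!q=False !q=True q=False
s_4={q}: !!q=True !q=False q=True
s_5={p,s}: !!q=False !q=True q=False
s_6={p,s}: !!q=False !q=True q=False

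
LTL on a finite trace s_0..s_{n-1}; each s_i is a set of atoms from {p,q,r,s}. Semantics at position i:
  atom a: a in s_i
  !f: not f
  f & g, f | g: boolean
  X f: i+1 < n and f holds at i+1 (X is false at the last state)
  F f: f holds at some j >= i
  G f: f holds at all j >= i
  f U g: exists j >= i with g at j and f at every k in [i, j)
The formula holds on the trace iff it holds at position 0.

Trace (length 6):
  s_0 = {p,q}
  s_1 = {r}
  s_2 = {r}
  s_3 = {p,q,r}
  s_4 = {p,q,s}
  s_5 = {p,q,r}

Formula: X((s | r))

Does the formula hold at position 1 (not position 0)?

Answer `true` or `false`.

Answer: true

Derivation:
s_0={p,q}: X((s | r))=True (s | r)=False s=False r=False
s_1={r}: X((s | r))=True (s | r)=True s=False r=True
s_2={r}: X((s | r))=True (s | r)=True s=False r=True
s_3={p,q,r}: X((s | r))=True (s | r)=True s=False r=True
s_4={p,q,s}: X((s | r))=True (s | r)=True s=True r=False
s_5={p,q,r}: X((s | r))=False (s | r)=True s=False r=True
Evaluating at position 1: result = True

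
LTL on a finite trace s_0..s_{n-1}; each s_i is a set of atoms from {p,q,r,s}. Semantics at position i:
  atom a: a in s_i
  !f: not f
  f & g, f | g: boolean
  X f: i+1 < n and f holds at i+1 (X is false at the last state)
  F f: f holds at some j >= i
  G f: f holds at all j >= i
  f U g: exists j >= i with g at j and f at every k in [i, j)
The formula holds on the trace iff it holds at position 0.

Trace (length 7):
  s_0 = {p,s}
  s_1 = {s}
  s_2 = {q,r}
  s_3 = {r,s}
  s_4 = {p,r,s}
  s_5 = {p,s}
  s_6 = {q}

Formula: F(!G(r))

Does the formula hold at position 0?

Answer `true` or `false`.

s_0={p,s}: F(!G(r))=True !G(r)=True G(r)=False r=False
s_1={s}: F(!G(r))=True !G(r)=True G(r)=False r=False
s_2={q,r}: F(!G(r))=True !G(r)=True G(r)=False r=True
s_3={r,s}: F(!G(r))=True !G(r)=True G(r)=False r=True
s_4={p,r,s}: F(!G(r))=True !G(r)=True G(r)=False r=True
s_5={p,s}: F(!G(r))=True !G(r)=True G(r)=False r=False
s_6={q}: F(!G(r))=True !G(r)=True G(r)=False r=False

Answer: true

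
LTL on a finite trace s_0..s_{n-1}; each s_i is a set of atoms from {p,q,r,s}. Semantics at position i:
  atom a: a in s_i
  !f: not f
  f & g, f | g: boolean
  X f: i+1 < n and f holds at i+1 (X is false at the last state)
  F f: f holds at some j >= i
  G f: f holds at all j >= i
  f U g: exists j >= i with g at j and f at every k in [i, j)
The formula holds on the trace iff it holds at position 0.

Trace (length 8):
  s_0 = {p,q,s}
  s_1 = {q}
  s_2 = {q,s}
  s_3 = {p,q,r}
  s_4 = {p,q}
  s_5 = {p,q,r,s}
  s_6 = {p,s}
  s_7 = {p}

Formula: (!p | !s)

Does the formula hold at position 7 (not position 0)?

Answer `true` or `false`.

s_0={p,q,s}: (!p | !s)=False !p=False p=True !s=False s=True
s_1={q}: (!p | !s)=True !p=True p=False !s=True s=False
s_2={q,s}: (!p | !s)=True !p=True p=False !s=False s=True
s_3={p,q,r}: (!p | !s)=True !p=False p=True !s=True s=False
s_4={p,q}: (!p | !s)=True !p=False p=True !s=True s=False
s_5={p,q,r,s}: (!p | !s)=False !p=False p=True !s=False s=True
s_6={p,s}: (!p | !s)=False !p=False p=True !s=False s=True
s_7={p}: (!p | !s)=True !p=False p=True !s=True s=False
Evaluating at position 7: result = True

Answer: true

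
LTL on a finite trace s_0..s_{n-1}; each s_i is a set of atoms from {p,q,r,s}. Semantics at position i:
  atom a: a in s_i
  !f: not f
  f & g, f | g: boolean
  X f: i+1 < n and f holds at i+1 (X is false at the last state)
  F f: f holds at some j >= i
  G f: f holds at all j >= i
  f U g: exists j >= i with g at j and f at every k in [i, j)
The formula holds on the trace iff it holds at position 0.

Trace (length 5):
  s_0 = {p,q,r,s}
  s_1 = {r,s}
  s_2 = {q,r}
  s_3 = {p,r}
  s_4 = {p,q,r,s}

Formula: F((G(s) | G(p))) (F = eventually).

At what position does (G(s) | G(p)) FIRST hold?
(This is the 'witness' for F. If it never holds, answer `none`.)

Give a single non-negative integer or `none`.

s_0={p,q,r,s}: (G(s) | G(p))=False G(s)=False s=True G(p)=False p=True
s_1={r,s}: (G(s) | G(p))=False G(s)=False s=True G(p)=False p=False
s_2={q,r}: (G(s) | G(p))=False G(s)=False s=False G(p)=False p=False
s_3={p,r}: (G(s) | G(p))=True G(s)=False s=False G(p)=True p=True
s_4={p,q,r,s}: (G(s) | G(p))=True G(s)=True s=True G(p)=True p=True
F((G(s) | G(p))) holds; first witness at position 3.

Answer: 3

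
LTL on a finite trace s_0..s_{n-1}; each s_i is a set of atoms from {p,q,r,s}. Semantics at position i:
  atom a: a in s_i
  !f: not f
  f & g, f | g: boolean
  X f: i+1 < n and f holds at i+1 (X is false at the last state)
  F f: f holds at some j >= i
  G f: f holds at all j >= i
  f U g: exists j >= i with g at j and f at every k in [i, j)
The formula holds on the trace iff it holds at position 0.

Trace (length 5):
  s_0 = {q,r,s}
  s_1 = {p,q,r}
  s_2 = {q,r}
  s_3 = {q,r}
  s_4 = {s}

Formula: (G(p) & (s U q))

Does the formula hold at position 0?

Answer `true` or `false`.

Answer: false

Derivation:
s_0={q,r,s}: (G(p) & (s U q))=False G(p)=False p=False (s U q)=True s=True q=True
s_1={p,q,r}: (G(p) & (s U q))=False G(p)=False p=True (s U q)=True s=False q=True
s_2={q,r}: (G(p) & (s U q))=False G(p)=False p=False (s U q)=True s=False q=True
s_3={q,r}: (G(p) & (s U q))=False G(p)=False p=False (s U q)=True s=False q=True
s_4={s}: (G(p) & (s U q))=False G(p)=False p=False (s U q)=False s=True q=False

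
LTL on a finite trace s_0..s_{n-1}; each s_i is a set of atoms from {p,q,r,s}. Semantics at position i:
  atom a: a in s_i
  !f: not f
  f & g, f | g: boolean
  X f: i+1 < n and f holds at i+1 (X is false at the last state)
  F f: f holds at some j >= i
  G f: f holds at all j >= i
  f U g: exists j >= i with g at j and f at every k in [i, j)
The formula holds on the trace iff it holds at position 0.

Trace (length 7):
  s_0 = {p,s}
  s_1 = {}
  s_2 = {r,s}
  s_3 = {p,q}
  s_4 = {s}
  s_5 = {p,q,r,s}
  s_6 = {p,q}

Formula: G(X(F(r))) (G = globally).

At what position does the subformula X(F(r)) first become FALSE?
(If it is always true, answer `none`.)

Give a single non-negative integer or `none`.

Answer: 5

Derivation:
s_0={p,s}: X(F(r))=True F(r)=True r=False
s_1={}: X(F(r))=True F(r)=True r=False
s_2={r,s}: X(F(r))=True F(r)=True r=True
s_3={p,q}: X(F(r))=True F(r)=True r=False
s_4={s}: X(F(r))=True F(r)=True r=False
s_5={p,q,r,s}: X(F(r))=False F(r)=True r=True
s_6={p,q}: X(F(r))=False F(r)=False r=False
G(X(F(r))) holds globally = False
First violation at position 5.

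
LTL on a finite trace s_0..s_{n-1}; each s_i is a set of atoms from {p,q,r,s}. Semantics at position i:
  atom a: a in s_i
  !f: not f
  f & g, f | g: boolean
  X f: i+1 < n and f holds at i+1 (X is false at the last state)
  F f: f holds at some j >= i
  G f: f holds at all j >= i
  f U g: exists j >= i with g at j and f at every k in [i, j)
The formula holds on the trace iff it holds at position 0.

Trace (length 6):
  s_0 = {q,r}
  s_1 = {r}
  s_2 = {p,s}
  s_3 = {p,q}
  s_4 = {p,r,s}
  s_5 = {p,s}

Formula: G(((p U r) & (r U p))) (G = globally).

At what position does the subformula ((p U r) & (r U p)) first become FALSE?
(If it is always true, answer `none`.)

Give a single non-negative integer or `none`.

s_0={q,r}: ((p U r) & (r U p))=True (p U r)=True p=False r=True (r U p)=True
s_1={r}: ((p U r) & (r U p))=True (p U r)=True p=False r=True (r U p)=True
s_2={p,s}: ((p U r) & (r U p))=True (p U r)=True p=True r=False (r U p)=True
s_3={p,q}: ((p U r) & (r U p))=True (p U r)=True p=True r=False (r U p)=True
s_4={p,r,s}: ((p U r) & (r U p))=True (p U r)=True p=True r=True (r U p)=True
s_5={p,s}: ((p U r) & (r U p))=False (p U r)=False p=True r=False (r U p)=True
G(((p U r) & (r U p))) holds globally = False
First violation at position 5.

Answer: 5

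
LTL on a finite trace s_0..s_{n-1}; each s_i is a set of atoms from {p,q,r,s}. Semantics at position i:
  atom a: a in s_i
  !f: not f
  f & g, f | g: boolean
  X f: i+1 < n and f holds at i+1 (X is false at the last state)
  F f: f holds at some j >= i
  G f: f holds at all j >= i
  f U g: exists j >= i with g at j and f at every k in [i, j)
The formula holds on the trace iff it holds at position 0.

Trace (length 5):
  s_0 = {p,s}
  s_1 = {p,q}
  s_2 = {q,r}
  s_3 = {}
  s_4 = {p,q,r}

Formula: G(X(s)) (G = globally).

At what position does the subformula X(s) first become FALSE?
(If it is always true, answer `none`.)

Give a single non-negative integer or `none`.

s_0={p,s}: X(s)=False s=True
s_1={p,q}: X(s)=False s=False
s_2={q,r}: X(s)=False s=False
s_3={}: X(s)=False s=False
s_4={p,q,r}: X(s)=False s=False
G(X(s)) holds globally = False
First violation at position 0.

Answer: 0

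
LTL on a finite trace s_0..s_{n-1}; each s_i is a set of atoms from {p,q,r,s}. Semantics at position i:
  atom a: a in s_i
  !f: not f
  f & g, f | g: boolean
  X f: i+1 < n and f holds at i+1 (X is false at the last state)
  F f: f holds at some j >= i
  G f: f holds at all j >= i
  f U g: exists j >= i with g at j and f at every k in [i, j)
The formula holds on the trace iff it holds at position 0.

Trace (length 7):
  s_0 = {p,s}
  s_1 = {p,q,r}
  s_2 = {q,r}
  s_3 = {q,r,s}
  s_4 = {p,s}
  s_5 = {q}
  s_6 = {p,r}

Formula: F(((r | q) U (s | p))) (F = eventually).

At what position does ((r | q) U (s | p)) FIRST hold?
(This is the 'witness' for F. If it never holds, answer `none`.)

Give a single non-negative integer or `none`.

s_0={p,s}: ((r | q) U (s | p))=True (r | q)=False r=False q=False (s | p)=True s=True p=True
s_1={p,q,r}: ((r | q) U (s | p))=True (r | q)=True r=True q=True (s | p)=True s=False p=True
s_2={q,r}: ((r | q) U (s | p))=True (r | q)=True r=True q=True (s | p)=False s=False p=False
s_3={q,r,s}: ((r | q) U (s | p))=True (r | q)=True r=True q=True (s | p)=True s=True p=False
s_4={p,s}: ((r | q) U (s | p))=True (r | q)=False r=False q=False (s | p)=True s=True p=True
s_5={q}: ((r | q) U (s | p))=True (r | q)=True r=False q=True (s | p)=False s=False p=False
s_6={p,r}: ((r | q) U (s | p))=True (r | q)=True r=True q=False (s | p)=True s=False p=True
F(((r | q) U (s | p))) holds; first witness at position 0.

Answer: 0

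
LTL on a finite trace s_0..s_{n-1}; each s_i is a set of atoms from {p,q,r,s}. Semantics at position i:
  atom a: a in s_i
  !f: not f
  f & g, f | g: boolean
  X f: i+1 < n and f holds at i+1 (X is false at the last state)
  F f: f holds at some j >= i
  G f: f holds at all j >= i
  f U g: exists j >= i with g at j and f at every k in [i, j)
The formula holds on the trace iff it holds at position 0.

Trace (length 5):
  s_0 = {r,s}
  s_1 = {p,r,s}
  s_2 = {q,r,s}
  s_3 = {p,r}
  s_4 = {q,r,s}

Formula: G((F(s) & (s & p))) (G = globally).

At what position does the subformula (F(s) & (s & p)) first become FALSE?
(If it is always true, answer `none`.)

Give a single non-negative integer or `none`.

s_0={r,s}: (F(s) & (s & p))=False F(s)=True s=True (s & p)=False p=False
s_1={p,r,s}: (F(s) & (s & p))=True F(s)=True s=True (s & p)=True p=True
s_2={q,r,s}: (F(s) & (s & p))=False F(s)=True s=True (s & p)=False p=False
s_3={p,r}: (F(s) & (s & p))=False F(s)=True s=False (s & p)=False p=True
s_4={q,r,s}: (F(s) & (s & p))=False F(s)=True s=True (s & p)=False p=False
G((F(s) & (s & p))) holds globally = False
First violation at position 0.

Answer: 0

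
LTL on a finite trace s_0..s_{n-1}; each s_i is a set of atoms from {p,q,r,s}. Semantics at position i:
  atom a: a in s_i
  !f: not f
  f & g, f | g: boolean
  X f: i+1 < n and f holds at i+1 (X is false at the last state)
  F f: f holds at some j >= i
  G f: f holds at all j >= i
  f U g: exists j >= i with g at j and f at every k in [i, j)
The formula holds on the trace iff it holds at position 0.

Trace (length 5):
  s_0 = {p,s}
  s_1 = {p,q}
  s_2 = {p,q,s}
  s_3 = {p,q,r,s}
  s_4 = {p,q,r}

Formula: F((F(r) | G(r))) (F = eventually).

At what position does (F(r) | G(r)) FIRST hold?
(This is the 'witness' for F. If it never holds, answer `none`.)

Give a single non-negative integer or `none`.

Answer: 0

Derivation:
s_0={p,s}: (F(r) | G(r))=True F(r)=True r=False G(r)=False
s_1={p,q}: (F(r) | G(r))=True F(r)=True r=False G(r)=False
s_2={p,q,s}: (F(r) | G(r))=True F(r)=True r=False G(r)=False
s_3={p,q,r,s}: (F(r) | G(r))=True F(r)=True r=True G(r)=True
s_4={p,q,r}: (F(r) | G(r))=True F(r)=True r=True G(r)=True
F((F(r) | G(r))) holds; first witness at position 0.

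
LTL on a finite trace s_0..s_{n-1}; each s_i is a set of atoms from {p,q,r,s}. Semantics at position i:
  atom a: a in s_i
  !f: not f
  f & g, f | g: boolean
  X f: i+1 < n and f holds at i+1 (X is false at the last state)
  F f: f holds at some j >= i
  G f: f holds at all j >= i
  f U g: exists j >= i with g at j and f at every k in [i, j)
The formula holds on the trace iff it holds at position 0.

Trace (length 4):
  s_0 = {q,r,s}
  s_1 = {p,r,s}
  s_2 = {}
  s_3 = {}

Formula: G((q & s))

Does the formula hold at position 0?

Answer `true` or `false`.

s_0={q,r,s}: G((q & s))=False (q & s)=True q=True s=True
s_1={p,r,s}: G((q & s))=False (q & s)=False q=False s=True
s_2={}: G((q & s))=False (q & s)=False q=False s=False
s_3={}: G((q & s))=False (q & s)=False q=False s=False

Answer: false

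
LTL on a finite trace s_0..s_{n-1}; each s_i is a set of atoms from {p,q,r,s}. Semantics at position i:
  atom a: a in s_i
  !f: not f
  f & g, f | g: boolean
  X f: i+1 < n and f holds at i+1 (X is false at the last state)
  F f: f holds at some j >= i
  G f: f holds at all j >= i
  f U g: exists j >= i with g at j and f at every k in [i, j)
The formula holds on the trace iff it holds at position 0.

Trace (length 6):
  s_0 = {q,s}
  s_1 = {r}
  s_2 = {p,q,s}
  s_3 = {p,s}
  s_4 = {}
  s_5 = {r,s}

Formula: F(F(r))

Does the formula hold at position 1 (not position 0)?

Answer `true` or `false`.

s_0={q,s}: F(F(r))=True F(r)=True r=False
s_1={r}: F(F(r))=True F(r)=True r=True
s_2={p,q,s}: F(F(r))=True F(r)=True r=False
s_3={p,s}: F(F(r))=True F(r)=True r=False
s_4={}: F(F(r))=True F(r)=True r=False
s_5={r,s}: F(F(r))=True F(r)=True r=True
Evaluating at position 1: result = True

Answer: true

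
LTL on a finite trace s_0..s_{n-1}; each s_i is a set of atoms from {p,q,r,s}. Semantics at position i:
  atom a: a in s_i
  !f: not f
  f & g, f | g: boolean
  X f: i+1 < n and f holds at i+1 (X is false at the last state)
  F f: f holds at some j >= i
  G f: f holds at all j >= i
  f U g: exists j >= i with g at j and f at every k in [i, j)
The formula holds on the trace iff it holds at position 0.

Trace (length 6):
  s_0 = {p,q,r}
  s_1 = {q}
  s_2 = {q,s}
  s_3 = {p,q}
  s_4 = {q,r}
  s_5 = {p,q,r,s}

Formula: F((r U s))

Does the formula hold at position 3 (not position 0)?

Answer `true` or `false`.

Answer: true

Derivation:
s_0={p,q,r}: F((r U s))=True (r U s)=False r=True s=False
s_1={q}: F((r U s))=True (r U s)=False r=False s=False
s_2={q,s}: F((r U s))=True (r U s)=True r=False s=True
s_3={p,q}: F((r U s))=True (r U s)=False r=False s=False
s_4={q,r}: F((r U s))=True (r U s)=True r=True s=False
s_5={p,q,r,s}: F((r U s))=True (r U s)=True r=True s=True
Evaluating at position 3: result = True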